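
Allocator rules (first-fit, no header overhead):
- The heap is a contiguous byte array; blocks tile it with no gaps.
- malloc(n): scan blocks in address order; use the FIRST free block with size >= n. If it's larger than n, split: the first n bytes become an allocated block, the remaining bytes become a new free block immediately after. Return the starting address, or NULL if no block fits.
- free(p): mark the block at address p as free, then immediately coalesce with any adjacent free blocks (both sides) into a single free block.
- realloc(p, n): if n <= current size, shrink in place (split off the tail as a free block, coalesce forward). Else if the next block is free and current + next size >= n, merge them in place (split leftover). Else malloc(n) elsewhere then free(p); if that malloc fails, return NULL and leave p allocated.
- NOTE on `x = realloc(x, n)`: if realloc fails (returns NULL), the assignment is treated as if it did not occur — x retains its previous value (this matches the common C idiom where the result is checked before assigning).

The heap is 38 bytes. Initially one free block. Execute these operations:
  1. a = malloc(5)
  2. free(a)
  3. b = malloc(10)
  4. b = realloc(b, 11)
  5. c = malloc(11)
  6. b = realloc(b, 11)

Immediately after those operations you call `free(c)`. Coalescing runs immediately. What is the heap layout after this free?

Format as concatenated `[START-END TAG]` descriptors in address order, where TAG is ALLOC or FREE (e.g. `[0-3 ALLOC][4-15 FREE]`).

Op 1: a = malloc(5) -> a = 0; heap: [0-4 ALLOC][5-37 FREE]
Op 2: free(a) -> (freed a); heap: [0-37 FREE]
Op 3: b = malloc(10) -> b = 0; heap: [0-9 ALLOC][10-37 FREE]
Op 4: b = realloc(b, 11) -> b = 0; heap: [0-10 ALLOC][11-37 FREE]
Op 5: c = malloc(11) -> c = 11; heap: [0-10 ALLOC][11-21 ALLOC][22-37 FREE]
Op 6: b = realloc(b, 11) -> b = 0; heap: [0-10 ALLOC][11-21 ALLOC][22-37 FREE]
free(c): c = 11 -> block [11-21 ALLOC]; mark free, coalesce with adjacent free neighbors -> [0-10 ALLOC][11-37 FREE]

Answer: [0-10 ALLOC][11-37 FREE]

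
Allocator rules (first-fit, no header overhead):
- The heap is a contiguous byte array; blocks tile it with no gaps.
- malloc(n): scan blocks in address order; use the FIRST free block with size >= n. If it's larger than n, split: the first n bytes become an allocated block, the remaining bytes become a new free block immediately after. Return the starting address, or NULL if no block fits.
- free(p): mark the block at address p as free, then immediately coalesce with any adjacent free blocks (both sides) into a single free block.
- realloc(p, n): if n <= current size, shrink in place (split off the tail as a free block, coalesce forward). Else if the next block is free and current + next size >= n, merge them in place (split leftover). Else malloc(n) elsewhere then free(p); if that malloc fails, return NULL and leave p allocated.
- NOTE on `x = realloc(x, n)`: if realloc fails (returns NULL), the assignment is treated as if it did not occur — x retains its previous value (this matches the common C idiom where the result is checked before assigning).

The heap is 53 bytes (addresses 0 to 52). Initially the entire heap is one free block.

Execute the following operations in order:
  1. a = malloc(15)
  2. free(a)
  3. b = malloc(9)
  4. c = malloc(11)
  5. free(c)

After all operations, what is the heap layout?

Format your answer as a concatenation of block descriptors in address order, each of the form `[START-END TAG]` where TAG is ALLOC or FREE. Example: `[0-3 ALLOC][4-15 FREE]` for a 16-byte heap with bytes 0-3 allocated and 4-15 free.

Op 1: a = malloc(15) -> a = 0; heap: [0-14 ALLOC][15-52 FREE]
Op 2: free(a) -> (freed a); heap: [0-52 FREE]
Op 3: b = malloc(9) -> b = 0; heap: [0-8 ALLOC][9-52 FREE]
Op 4: c = malloc(11) -> c = 9; heap: [0-8 ALLOC][9-19 ALLOC][20-52 FREE]
Op 5: free(c) -> (freed c); heap: [0-8 ALLOC][9-52 FREE]

Answer: [0-8 ALLOC][9-52 FREE]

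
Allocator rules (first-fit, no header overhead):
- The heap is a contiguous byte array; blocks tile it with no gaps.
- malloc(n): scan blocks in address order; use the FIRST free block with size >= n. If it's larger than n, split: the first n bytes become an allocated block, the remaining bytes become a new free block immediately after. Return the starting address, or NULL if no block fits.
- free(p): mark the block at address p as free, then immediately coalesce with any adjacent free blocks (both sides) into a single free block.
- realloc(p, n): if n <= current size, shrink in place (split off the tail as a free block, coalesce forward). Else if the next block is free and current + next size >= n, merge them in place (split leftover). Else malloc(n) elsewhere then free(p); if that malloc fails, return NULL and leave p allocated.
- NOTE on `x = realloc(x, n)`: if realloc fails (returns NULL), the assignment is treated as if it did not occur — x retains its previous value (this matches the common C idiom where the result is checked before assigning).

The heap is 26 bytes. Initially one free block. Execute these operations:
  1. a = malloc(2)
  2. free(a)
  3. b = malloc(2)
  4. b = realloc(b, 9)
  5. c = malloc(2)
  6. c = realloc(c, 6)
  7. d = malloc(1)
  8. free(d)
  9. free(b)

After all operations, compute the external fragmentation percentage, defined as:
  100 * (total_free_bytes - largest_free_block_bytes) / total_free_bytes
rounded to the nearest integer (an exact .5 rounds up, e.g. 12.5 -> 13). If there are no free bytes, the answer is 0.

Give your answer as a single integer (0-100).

Op 1: a = malloc(2) -> a = 0; heap: [0-1 ALLOC][2-25 FREE]
Op 2: free(a) -> (freed a); heap: [0-25 FREE]
Op 3: b = malloc(2) -> b = 0; heap: [0-1 ALLOC][2-25 FREE]
Op 4: b = realloc(b, 9) -> b = 0; heap: [0-8 ALLOC][9-25 FREE]
Op 5: c = malloc(2) -> c = 9; heap: [0-8 ALLOC][9-10 ALLOC][11-25 FREE]
Op 6: c = realloc(c, 6) -> c = 9; heap: [0-8 ALLOC][9-14 ALLOC][15-25 FREE]
Op 7: d = malloc(1) -> d = 15; heap: [0-8 ALLOC][9-14 ALLOC][15-15 ALLOC][16-25 FREE]
Op 8: free(d) -> (freed d); heap: [0-8 ALLOC][9-14 ALLOC][15-25 FREE]
Op 9: free(b) -> (freed b); heap: [0-8 FREE][9-14 ALLOC][15-25 FREE]
Free blocks: [9 11] total_free=20 largest=11 -> 100*(20-11)/20 = 900/20 = 45

Answer: 45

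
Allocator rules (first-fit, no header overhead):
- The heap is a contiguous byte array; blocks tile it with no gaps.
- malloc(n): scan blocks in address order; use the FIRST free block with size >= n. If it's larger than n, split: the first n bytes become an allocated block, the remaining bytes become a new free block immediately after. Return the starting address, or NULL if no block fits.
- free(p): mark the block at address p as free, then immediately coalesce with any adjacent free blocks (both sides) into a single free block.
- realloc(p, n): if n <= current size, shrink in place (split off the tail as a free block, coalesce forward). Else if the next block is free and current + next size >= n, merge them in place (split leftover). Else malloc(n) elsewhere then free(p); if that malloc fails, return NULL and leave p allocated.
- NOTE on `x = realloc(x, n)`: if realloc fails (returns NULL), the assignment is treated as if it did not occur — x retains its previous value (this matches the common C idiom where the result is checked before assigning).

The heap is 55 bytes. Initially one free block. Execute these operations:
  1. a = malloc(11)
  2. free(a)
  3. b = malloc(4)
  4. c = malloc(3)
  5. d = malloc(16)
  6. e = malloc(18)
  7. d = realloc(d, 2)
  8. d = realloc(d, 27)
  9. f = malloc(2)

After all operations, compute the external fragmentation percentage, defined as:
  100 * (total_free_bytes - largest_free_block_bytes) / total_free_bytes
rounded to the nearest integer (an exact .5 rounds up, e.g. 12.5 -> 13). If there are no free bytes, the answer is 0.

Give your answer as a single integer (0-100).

Op 1: a = malloc(11) -> a = 0; heap: [0-10 ALLOC][11-54 FREE]
Op 2: free(a) -> (freed a); heap: [0-54 FREE]
Op 3: b = malloc(4) -> b = 0; heap: [0-3 ALLOC][4-54 FREE]
Op 4: c = malloc(3) -> c = 4; heap: [0-3 ALLOC][4-6 ALLOC][7-54 FREE]
Op 5: d = malloc(16) -> d = 7; heap: [0-3 ALLOC][4-6 ALLOC][7-22 ALLOC][23-54 FREE]
Op 6: e = malloc(18) -> e = 23; heap: [0-3 ALLOC][4-6 ALLOC][7-22 ALLOC][23-40 ALLOC][41-54 FREE]
Op 7: d = realloc(d, 2) -> d = 7; heap: [0-3 ALLOC][4-6 ALLOC][7-8 ALLOC][9-22 FREE][23-40 ALLOC][41-54 FREE]
Op 8: d = realloc(d, 27) -> NULL (d unchanged); heap: [0-3 ALLOC][4-6 ALLOC][7-8 ALLOC][9-22 FREE][23-40 ALLOC][41-54 FREE]
Op 9: f = malloc(2) -> f = 9; heap: [0-3 ALLOC][4-6 ALLOC][7-8 ALLOC][9-10 ALLOC][11-22 FREE][23-40 ALLOC][41-54 FREE]
Free blocks: [12 14] total_free=26 largest=14 -> 100*(26-14)/26 = 1200/26 ≈ 46.154 -> rounds to 46

Answer: 46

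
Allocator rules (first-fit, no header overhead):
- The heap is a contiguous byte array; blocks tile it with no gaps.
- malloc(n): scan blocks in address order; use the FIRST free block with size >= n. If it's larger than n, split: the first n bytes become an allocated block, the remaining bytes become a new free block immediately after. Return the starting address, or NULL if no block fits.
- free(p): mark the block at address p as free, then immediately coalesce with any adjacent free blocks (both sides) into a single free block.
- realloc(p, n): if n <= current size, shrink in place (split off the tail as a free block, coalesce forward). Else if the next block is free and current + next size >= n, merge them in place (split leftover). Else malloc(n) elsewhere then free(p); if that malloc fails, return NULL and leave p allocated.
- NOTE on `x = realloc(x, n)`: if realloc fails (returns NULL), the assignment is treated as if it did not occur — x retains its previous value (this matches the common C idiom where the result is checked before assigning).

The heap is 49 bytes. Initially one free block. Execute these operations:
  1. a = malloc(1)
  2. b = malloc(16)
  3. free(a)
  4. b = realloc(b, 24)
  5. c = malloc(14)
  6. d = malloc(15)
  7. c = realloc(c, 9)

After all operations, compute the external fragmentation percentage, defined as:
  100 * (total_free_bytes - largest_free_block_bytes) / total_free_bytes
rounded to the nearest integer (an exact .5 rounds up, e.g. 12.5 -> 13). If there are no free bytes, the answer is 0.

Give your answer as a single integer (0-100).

Answer: 6

Derivation:
Op 1: a = malloc(1) -> a = 0; heap: [0-0 ALLOC][1-48 FREE]
Op 2: b = malloc(16) -> b = 1; heap: [0-0 ALLOC][1-16 ALLOC][17-48 FREE]
Op 3: free(a) -> (freed a); heap: [0-0 FREE][1-16 ALLOC][17-48 FREE]
Op 4: b = realloc(b, 24) -> b = 1; heap: [0-0 FREE][1-24 ALLOC][25-48 FREE]
Op 5: c = malloc(14) -> c = 25; heap: [0-0 FREE][1-24 ALLOC][25-38 ALLOC][39-48 FREE]
Op 6: d = malloc(15) -> d = NULL; heap: [0-0 FREE][1-24 ALLOC][25-38 ALLOC][39-48 FREE]
Op 7: c = realloc(c, 9) -> c = 25; heap: [0-0 FREE][1-24 ALLOC][25-33 ALLOC][34-48 FREE]
Free blocks: [1 15] total_free=16 largest=15 -> 100*(16-15)/16 = 100/16 = 6.25 -> rounds to 6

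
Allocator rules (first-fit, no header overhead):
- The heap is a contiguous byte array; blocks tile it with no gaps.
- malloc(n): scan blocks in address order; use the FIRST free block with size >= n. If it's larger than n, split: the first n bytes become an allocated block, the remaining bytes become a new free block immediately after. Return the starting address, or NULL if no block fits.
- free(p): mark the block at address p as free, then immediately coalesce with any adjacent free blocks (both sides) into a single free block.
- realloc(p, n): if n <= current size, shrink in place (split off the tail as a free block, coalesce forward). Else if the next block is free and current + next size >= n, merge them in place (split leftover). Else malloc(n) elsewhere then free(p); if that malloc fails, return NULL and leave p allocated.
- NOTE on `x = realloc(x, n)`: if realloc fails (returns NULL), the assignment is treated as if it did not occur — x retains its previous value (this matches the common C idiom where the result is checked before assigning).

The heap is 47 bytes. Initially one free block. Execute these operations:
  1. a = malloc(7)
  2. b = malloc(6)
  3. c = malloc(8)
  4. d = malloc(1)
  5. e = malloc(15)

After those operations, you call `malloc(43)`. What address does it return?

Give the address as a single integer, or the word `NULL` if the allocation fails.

Answer: NULL

Derivation:
Op 1: a = malloc(7) -> a = 0; heap: [0-6 ALLOC][7-46 FREE]
Op 2: b = malloc(6) -> b = 7; heap: [0-6 ALLOC][7-12 ALLOC][13-46 FREE]
Op 3: c = malloc(8) -> c = 13; heap: [0-6 ALLOC][7-12 ALLOC][13-20 ALLOC][21-46 FREE]
Op 4: d = malloc(1) -> d = 21; heap: [0-6 ALLOC][7-12 ALLOC][13-20 ALLOC][21-21 ALLOC][22-46 FREE]
Op 5: e = malloc(15) -> e = 22; heap: [0-6 ALLOC][7-12 ALLOC][13-20 ALLOC][21-21 ALLOC][22-36 ALLOC][37-46 FREE]
malloc(43): first-fit scan over [0-6 ALLOC][7-12 ALLOC][13-20 ALLOC][21-21 ALLOC][22-36 ALLOC][37-46 FREE] -> NULL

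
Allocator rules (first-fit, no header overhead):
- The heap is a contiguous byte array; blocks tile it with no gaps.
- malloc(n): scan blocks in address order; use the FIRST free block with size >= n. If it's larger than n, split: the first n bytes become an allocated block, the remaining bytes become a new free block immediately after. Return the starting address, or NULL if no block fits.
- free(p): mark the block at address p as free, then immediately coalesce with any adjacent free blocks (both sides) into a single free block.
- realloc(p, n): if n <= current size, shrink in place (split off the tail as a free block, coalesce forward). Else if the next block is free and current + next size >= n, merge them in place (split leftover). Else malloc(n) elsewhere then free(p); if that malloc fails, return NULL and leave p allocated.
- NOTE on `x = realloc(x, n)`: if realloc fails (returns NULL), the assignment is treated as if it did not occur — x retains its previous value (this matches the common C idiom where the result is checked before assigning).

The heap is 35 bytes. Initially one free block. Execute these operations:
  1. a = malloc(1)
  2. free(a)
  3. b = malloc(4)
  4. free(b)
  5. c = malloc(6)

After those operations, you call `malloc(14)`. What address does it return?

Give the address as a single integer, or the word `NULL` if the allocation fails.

Op 1: a = malloc(1) -> a = 0; heap: [0-0 ALLOC][1-34 FREE]
Op 2: free(a) -> (freed a); heap: [0-34 FREE]
Op 3: b = malloc(4) -> b = 0; heap: [0-3 ALLOC][4-34 FREE]
Op 4: free(b) -> (freed b); heap: [0-34 FREE]
Op 5: c = malloc(6) -> c = 0; heap: [0-5 ALLOC][6-34 FREE]
malloc(14): first-fit scan over [0-5 ALLOC][6-34 FREE] -> 6

Answer: 6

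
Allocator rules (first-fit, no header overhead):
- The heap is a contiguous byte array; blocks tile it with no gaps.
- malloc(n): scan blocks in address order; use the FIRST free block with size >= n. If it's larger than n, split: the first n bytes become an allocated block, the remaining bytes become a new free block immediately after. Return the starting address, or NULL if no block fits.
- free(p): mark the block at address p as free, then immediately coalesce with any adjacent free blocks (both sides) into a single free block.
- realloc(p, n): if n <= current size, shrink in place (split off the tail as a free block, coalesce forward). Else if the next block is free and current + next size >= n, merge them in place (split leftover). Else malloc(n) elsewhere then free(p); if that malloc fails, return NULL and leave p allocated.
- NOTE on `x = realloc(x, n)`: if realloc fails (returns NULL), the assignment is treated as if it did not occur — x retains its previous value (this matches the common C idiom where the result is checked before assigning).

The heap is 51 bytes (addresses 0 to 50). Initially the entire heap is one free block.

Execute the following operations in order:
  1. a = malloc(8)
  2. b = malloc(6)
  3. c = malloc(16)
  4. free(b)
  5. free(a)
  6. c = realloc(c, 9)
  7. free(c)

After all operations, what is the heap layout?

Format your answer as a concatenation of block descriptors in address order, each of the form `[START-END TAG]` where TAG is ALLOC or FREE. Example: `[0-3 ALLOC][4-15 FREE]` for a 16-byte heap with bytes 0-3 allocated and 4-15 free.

Answer: [0-50 FREE]

Derivation:
Op 1: a = malloc(8) -> a = 0; heap: [0-7 ALLOC][8-50 FREE]
Op 2: b = malloc(6) -> b = 8; heap: [0-7 ALLOC][8-13 ALLOC][14-50 FREE]
Op 3: c = malloc(16) -> c = 14; heap: [0-7 ALLOC][8-13 ALLOC][14-29 ALLOC][30-50 FREE]
Op 4: free(b) -> (freed b); heap: [0-7 ALLOC][8-13 FREE][14-29 ALLOC][30-50 FREE]
Op 5: free(a) -> (freed a); heap: [0-13 FREE][14-29 ALLOC][30-50 FREE]
Op 6: c = realloc(c, 9) -> c = 14; heap: [0-13 FREE][14-22 ALLOC][23-50 FREE]
Op 7: free(c) -> (freed c); heap: [0-50 FREE]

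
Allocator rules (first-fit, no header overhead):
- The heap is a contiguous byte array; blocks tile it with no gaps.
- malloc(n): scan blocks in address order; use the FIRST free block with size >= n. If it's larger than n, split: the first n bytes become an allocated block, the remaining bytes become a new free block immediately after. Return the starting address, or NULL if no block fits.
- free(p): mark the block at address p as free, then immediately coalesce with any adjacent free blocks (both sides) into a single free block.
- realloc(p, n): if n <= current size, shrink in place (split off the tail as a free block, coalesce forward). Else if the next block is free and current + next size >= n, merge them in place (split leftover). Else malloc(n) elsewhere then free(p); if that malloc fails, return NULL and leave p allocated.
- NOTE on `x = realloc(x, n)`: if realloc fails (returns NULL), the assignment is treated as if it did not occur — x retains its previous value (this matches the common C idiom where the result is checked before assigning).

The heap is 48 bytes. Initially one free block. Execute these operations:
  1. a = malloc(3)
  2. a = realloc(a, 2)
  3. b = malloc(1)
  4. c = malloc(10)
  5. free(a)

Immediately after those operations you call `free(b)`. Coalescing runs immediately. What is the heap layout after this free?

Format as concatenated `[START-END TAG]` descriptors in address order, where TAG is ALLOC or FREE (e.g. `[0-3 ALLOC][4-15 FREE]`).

Answer: [0-2 FREE][3-12 ALLOC][13-47 FREE]

Derivation:
Op 1: a = malloc(3) -> a = 0; heap: [0-2 ALLOC][3-47 FREE]
Op 2: a = realloc(a, 2) -> a = 0; heap: [0-1 ALLOC][2-47 FREE]
Op 3: b = malloc(1) -> b = 2; heap: [0-1 ALLOC][2-2 ALLOC][3-47 FREE]
Op 4: c = malloc(10) -> c = 3; heap: [0-1 ALLOC][2-2 ALLOC][3-12 ALLOC][13-47 FREE]
Op 5: free(a) -> (freed a); heap: [0-1 FREE][2-2 ALLOC][3-12 ALLOC][13-47 FREE]
free(b): b = 2 -> block [2-2 ALLOC]; mark free, coalesce with adjacent free neighbors -> [0-2 FREE][3-12 ALLOC][13-47 FREE]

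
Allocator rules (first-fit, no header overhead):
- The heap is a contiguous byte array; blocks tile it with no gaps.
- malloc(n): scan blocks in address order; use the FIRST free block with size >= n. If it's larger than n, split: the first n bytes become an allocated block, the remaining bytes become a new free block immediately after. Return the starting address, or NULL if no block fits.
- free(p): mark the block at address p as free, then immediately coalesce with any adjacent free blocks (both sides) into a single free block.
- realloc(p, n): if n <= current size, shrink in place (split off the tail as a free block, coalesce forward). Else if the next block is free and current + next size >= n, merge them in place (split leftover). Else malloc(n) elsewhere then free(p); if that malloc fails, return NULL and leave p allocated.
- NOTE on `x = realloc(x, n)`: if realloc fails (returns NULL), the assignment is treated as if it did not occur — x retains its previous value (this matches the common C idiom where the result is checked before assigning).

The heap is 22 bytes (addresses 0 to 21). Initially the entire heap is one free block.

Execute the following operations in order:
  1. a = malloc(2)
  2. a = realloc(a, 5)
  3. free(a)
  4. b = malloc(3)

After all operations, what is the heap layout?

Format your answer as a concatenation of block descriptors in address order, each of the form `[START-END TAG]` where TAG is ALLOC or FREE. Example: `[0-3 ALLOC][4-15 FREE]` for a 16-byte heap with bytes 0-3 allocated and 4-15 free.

Answer: [0-2 ALLOC][3-21 FREE]

Derivation:
Op 1: a = malloc(2) -> a = 0; heap: [0-1 ALLOC][2-21 FREE]
Op 2: a = realloc(a, 5) -> a = 0; heap: [0-4 ALLOC][5-21 FREE]
Op 3: free(a) -> (freed a); heap: [0-21 FREE]
Op 4: b = malloc(3) -> b = 0; heap: [0-2 ALLOC][3-21 FREE]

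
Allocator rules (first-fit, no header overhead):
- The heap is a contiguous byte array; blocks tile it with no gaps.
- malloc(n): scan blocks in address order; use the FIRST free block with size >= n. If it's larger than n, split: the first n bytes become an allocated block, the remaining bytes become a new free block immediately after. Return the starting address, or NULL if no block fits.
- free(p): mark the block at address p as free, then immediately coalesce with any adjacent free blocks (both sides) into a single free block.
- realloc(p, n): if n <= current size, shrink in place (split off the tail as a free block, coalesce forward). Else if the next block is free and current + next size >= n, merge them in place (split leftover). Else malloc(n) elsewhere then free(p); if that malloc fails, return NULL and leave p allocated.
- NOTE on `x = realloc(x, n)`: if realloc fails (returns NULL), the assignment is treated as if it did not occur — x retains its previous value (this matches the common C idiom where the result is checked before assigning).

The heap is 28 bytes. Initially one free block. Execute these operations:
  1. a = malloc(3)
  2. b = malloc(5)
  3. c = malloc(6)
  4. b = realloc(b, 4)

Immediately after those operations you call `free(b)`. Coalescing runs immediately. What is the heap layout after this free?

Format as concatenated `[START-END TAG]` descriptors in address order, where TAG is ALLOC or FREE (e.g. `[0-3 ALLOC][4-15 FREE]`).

Answer: [0-2 ALLOC][3-7 FREE][8-13 ALLOC][14-27 FREE]

Derivation:
Op 1: a = malloc(3) -> a = 0; heap: [0-2 ALLOC][3-27 FREE]
Op 2: b = malloc(5) -> b = 3; heap: [0-2 ALLOC][3-7 ALLOC][8-27 FREE]
Op 3: c = malloc(6) -> c = 8; heap: [0-2 ALLOC][3-7 ALLOC][8-13 ALLOC][14-27 FREE]
Op 4: b = realloc(b, 4) -> b = 3; heap: [0-2 ALLOC][3-6 ALLOC][7-7 FREE][8-13 ALLOC][14-27 FREE]
free(b): b = 3 -> block [3-6 ALLOC]; mark free, coalesce with adjacent free neighbors -> [0-2 ALLOC][3-7 FREE][8-13 ALLOC][14-27 FREE]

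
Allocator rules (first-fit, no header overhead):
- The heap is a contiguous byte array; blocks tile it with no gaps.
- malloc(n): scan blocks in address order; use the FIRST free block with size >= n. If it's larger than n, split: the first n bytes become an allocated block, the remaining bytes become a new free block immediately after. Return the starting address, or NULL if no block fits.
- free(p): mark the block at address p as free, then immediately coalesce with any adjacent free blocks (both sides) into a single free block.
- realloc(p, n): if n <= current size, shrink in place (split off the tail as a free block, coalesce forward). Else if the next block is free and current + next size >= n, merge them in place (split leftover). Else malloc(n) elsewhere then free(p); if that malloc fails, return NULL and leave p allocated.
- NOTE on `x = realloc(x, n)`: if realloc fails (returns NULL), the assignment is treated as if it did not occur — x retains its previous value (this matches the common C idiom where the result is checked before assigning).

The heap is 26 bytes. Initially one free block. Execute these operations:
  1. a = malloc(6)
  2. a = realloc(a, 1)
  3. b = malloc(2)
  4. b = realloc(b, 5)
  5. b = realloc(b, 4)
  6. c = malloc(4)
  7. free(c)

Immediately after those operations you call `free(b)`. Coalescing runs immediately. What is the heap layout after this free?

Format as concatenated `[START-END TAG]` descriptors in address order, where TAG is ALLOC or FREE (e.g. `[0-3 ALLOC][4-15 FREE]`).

Op 1: a = malloc(6) -> a = 0; heap: [0-5 ALLOC][6-25 FREE]
Op 2: a = realloc(a, 1) -> a = 0; heap: [0-0 ALLOC][1-25 FREE]
Op 3: b = malloc(2) -> b = 1; heap: [0-0 ALLOC][1-2 ALLOC][3-25 FREE]
Op 4: b = realloc(b, 5) -> b = 1; heap: [0-0 ALLOC][1-5 ALLOC][6-25 FREE]
Op 5: b = realloc(b, 4) -> b = 1; heap: [0-0 ALLOC][1-4 ALLOC][5-25 FREE]
Op 6: c = malloc(4) -> c = 5; heap: [0-0 ALLOC][1-4 ALLOC][5-8 ALLOC][9-25 FREE]
Op 7: free(c) -> (freed c); heap: [0-0 ALLOC][1-4 ALLOC][5-25 FREE]
free(b): b = 1 -> block [1-4 ALLOC]; mark free, coalesce with adjacent free neighbors -> [0-0 ALLOC][1-25 FREE]

Answer: [0-0 ALLOC][1-25 FREE]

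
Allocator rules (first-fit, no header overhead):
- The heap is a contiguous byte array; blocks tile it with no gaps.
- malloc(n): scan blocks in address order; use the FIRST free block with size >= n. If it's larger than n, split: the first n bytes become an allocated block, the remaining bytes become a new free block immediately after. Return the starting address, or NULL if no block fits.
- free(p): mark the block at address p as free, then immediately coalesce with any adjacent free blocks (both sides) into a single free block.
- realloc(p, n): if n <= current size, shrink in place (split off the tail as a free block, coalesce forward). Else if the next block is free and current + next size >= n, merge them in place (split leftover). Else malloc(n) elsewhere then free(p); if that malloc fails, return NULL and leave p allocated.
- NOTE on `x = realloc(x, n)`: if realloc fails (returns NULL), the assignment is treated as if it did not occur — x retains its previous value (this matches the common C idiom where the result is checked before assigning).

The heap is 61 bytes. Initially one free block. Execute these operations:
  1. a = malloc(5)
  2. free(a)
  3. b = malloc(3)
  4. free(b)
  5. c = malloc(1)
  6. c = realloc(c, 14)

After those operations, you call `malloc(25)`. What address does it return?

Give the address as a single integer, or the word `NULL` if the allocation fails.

Op 1: a = malloc(5) -> a = 0; heap: [0-4 ALLOC][5-60 FREE]
Op 2: free(a) -> (freed a); heap: [0-60 FREE]
Op 3: b = malloc(3) -> b = 0; heap: [0-2 ALLOC][3-60 FREE]
Op 4: free(b) -> (freed b); heap: [0-60 FREE]
Op 5: c = malloc(1) -> c = 0; heap: [0-0 ALLOC][1-60 FREE]
Op 6: c = realloc(c, 14) -> c = 0; heap: [0-13 ALLOC][14-60 FREE]
malloc(25): first-fit scan over [0-13 ALLOC][14-60 FREE] -> 14

Answer: 14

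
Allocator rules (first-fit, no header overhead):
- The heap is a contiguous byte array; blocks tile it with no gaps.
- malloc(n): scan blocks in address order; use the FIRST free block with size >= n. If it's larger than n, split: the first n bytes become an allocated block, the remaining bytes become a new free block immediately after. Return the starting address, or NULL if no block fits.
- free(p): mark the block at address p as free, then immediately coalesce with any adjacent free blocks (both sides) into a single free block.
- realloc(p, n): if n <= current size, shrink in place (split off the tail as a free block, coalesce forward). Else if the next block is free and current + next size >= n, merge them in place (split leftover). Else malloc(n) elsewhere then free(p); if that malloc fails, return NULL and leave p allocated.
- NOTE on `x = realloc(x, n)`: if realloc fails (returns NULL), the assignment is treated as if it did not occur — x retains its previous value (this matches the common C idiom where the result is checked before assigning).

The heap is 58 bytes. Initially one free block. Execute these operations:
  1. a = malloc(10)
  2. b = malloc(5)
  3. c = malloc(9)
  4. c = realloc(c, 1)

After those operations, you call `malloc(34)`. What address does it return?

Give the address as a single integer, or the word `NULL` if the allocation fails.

Op 1: a = malloc(10) -> a = 0; heap: [0-9 ALLOC][10-57 FREE]
Op 2: b = malloc(5) -> b = 10; heap: [0-9 ALLOC][10-14 ALLOC][15-57 FREE]
Op 3: c = malloc(9) -> c = 15; heap: [0-9 ALLOC][10-14 ALLOC][15-23 ALLOC][24-57 FREE]
Op 4: c = realloc(c, 1) -> c = 15; heap: [0-9 ALLOC][10-14 ALLOC][15-15 ALLOC][16-57 FREE]
malloc(34): first-fit scan over [0-9 ALLOC][10-14 ALLOC][15-15 ALLOC][16-57 FREE] -> 16

Answer: 16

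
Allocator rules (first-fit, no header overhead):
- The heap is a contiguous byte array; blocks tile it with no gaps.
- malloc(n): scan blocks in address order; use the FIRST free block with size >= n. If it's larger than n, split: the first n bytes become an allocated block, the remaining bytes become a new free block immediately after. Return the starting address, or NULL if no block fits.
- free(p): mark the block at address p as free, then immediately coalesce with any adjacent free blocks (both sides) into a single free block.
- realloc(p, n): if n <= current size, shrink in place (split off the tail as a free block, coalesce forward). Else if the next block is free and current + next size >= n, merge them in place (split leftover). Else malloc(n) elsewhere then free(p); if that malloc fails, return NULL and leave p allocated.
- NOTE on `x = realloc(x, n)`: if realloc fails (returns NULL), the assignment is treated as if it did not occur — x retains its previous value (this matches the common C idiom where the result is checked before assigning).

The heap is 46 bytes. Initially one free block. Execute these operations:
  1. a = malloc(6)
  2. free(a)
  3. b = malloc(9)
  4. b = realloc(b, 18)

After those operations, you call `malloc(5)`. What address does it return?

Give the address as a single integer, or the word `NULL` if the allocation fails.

Op 1: a = malloc(6) -> a = 0; heap: [0-5 ALLOC][6-45 FREE]
Op 2: free(a) -> (freed a); heap: [0-45 FREE]
Op 3: b = malloc(9) -> b = 0; heap: [0-8 ALLOC][9-45 FREE]
Op 4: b = realloc(b, 18) -> b = 0; heap: [0-17 ALLOC][18-45 FREE]
malloc(5): first-fit scan over [0-17 ALLOC][18-45 FREE] -> 18

Answer: 18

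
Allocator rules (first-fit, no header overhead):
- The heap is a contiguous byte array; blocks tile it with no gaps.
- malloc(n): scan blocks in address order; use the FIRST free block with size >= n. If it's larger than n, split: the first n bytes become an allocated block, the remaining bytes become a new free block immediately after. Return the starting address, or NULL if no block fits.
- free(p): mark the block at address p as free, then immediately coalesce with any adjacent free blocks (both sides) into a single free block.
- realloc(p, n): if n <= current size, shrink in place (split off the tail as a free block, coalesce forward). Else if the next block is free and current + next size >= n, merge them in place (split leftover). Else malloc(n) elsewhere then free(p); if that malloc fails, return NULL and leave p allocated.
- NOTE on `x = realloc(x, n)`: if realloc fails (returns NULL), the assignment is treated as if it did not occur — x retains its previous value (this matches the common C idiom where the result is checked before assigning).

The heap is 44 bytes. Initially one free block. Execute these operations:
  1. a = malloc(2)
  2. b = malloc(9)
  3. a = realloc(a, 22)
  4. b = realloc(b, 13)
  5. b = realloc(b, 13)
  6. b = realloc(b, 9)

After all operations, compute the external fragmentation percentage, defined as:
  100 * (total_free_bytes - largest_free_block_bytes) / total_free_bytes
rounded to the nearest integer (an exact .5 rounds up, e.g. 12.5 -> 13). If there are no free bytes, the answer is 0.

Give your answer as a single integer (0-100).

Answer: 15

Derivation:
Op 1: a = malloc(2) -> a = 0; heap: [0-1 ALLOC][2-43 FREE]
Op 2: b = malloc(9) -> b = 2; heap: [0-1 ALLOC][2-10 ALLOC][11-43 FREE]
Op 3: a = realloc(a, 22) -> a = 11; heap: [0-1 FREE][2-10 ALLOC][11-32 ALLOC][33-43 FREE]
Op 4: b = realloc(b, 13) -> NULL (b unchanged); heap: [0-1 FREE][2-10 ALLOC][11-32 ALLOC][33-43 FREE]
Op 5: b = realloc(b, 13) -> NULL (b unchanged); heap: [0-1 FREE][2-10 ALLOC][11-32 ALLOC][33-43 FREE]
Op 6: b = realloc(b, 9) -> b = 2; heap: [0-1 FREE][2-10 ALLOC][11-32 ALLOC][33-43 FREE]
Free blocks: [2 11] total_free=13 largest=11 -> 100*(13-11)/13 = 200/13 ≈ 15.385 -> rounds to 15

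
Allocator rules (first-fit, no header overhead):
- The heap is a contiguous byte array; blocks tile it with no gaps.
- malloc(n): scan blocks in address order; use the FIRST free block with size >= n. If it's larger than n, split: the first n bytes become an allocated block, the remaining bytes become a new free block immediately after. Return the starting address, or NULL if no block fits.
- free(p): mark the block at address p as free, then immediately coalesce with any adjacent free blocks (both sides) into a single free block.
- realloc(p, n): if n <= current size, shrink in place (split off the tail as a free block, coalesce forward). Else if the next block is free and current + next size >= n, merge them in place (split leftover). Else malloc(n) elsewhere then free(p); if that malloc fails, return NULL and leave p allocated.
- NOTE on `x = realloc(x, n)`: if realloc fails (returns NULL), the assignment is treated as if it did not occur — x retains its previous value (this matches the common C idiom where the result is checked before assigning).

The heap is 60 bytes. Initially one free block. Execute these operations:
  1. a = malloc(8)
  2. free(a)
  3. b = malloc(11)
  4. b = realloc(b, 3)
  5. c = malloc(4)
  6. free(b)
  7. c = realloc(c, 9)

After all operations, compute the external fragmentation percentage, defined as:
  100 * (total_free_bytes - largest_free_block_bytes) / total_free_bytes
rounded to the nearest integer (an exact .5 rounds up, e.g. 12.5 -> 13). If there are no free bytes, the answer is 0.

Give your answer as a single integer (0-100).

Answer: 6

Derivation:
Op 1: a = malloc(8) -> a = 0; heap: [0-7 ALLOC][8-59 FREE]
Op 2: free(a) -> (freed a); heap: [0-59 FREE]
Op 3: b = malloc(11) -> b = 0; heap: [0-10 ALLOC][11-59 FREE]
Op 4: b = realloc(b, 3) -> b = 0; heap: [0-2 ALLOC][3-59 FREE]
Op 5: c = malloc(4) -> c = 3; heap: [0-2 ALLOC][3-6 ALLOC][7-59 FREE]
Op 6: free(b) -> (freed b); heap: [0-2 FREE][3-6 ALLOC][7-59 FREE]
Op 7: c = realloc(c, 9) -> c = 3; heap: [0-2 FREE][3-11 ALLOC][12-59 FREE]
Free blocks: [3 48] total_free=51 largest=48 -> 100*(51-48)/51 = 300/51 ≈ 5.882 -> rounds to 6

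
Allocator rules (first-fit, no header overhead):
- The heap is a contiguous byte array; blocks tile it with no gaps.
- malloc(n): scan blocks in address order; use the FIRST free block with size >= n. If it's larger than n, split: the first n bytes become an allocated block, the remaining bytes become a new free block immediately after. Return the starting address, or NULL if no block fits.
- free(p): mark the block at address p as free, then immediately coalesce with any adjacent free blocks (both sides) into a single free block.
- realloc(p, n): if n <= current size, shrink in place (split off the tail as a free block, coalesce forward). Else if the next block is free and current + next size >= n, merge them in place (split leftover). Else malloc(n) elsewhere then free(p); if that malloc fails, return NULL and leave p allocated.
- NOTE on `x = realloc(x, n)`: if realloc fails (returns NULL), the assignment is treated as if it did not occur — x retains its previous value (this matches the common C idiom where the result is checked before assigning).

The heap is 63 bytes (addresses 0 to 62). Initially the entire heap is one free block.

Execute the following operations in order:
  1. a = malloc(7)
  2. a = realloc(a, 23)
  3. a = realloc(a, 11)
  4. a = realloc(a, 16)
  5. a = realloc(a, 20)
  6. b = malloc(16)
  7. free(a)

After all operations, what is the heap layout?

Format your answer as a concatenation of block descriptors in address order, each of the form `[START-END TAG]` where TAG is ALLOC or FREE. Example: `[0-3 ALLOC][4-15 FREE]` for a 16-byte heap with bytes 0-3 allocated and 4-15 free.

Op 1: a = malloc(7) -> a = 0; heap: [0-6 ALLOC][7-62 FREE]
Op 2: a = realloc(a, 23) -> a = 0; heap: [0-22 ALLOC][23-62 FREE]
Op 3: a = realloc(a, 11) -> a = 0; heap: [0-10 ALLOC][11-62 FREE]
Op 4: a = realloc(a, 16) -> a = 0; heap: [0-15 ALLOC][16-62 FREE]
Op 5: a = realloc(a, 20) -> a = 0; heap: [0-19 ALLOC][20-62 FREE]
Op 6: b = malloc(16) -> b = 20; heap: [0-19 ALLOC][20-35 ALLOC][36-62 FREE]
Op 7: free(a) -> (freed a); heap: [0-19 FREE][20-35 ALLOC][36-62 FREE]

Answer: [0-19 FREE][20-35 ALLOC][36-62 FREE]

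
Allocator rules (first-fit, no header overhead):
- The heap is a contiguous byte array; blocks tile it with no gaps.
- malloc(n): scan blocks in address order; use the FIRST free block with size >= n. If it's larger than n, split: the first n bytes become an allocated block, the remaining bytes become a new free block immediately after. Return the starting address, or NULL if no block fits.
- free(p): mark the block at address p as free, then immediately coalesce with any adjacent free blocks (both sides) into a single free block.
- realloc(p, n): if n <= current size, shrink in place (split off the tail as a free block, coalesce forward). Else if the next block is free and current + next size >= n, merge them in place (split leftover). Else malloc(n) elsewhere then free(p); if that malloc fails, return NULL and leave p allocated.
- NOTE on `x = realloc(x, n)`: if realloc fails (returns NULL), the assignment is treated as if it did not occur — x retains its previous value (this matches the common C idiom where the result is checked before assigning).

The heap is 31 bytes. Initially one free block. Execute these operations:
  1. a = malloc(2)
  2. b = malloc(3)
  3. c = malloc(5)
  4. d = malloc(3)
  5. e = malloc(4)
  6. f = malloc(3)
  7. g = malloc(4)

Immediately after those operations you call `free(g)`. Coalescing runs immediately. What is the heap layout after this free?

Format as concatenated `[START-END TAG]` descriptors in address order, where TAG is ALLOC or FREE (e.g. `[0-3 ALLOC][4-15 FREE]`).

Op 1: a = malloc(2) -> a = 0; heap: [0-1 ALLOC][2-30 FREE]
Op 2: b = malloc(3) -> b = 2; heap: [0-1 ALLOC][2-4 ALLOC][5-30 FREE]
Op 3: c = malloc(5) -> c = 5; heap: [0-1 ALLOC][2-4 ALLOC][5-9 ALLOC][10-30 FREE]
Op 4: d = malloc(3) -> d = 10; heap: [0-1 ALLOC][2-4 ALLOC][5-9 ALLOC][10-12 ALLOC][13-30 FREE]
Op 5: e = malloc(4) -> e = 13; heap: [0-1 ALLOC][2-4 ALLOC][5-9 ALLOC][10-12 ALLOC][13-16 ALLOC][17-30 FREE]
Op 6: f = malloc(3) -> f = 17; heap: [0-1 ALLOC][2-4 ALLOC][5-9 ALLOC][10-12 ALLOC][13-16 ALLOC][17-19 ALLOC][20-30 FREE]
Op 7: g = malloc(4) -> g = 20; heap: [0-1 ALLOC][2-4 ALLOC][5-9 ALLOC][10-12 ALLOC][13-16 ALLOC][17-19 ALLOC][20-23 ALLOC][24-30 FREE]
free(g): g = 20 -> block [20-23 ALLOC]; mark free, coalesce with adjacent free neighbors -> [0-1 ALLOC][2-4 ALLOC][5-9 ALLOC][10-12 ALLOC][13-16 ALLOC][17-19 ALLOC][20-30 FREE]

Answer: [0-1 ALLOC][2-4 ALLOC][5-9 ALLOC][10-12 ALLOC][13-16 ALLOC][17-19 ALLOC][20-30 FREE]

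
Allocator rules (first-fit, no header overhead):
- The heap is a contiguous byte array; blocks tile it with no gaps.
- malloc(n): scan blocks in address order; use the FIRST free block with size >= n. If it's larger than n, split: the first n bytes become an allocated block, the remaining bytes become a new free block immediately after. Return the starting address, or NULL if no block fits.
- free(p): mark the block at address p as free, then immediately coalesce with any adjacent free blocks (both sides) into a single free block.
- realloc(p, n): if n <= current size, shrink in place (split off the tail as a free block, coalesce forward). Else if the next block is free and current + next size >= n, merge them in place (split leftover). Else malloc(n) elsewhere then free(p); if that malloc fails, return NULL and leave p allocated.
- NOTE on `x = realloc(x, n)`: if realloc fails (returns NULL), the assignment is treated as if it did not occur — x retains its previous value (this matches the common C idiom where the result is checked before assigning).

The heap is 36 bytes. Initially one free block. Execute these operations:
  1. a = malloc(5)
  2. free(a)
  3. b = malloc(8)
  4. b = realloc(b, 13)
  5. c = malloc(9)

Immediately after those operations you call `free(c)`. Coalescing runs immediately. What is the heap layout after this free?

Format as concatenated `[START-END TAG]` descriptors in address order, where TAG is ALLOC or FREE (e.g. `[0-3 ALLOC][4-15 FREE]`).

Op 1: a = malloc(5) -> a = 0; heap: [0-4 ALLOC][5-35 FREE]
Op 2: free(a) -> (freed a); heap: [0-35 FREE]
Op 3: b = malloc(8) -> b = 0; heap: [0-7 ALLOC][8-35 FREE]
Op 4: b = realloc(b, 13) -> b = 0; heap: [0-12 ALLOC][13-35 FREE]
Op 5: c = malloc(9) -> c = 13; heap: [0-12 ALLOC][13-21 ALLOC][22-35 FREE]
free(c): c = 13 -> block [13-21 ALLOC]; mark free, coalesce with adjacent free neighbors -> [0-12 ALLOC][13-35 FREE]

Answer: [0-12 ALLOC][13-35 FREE]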